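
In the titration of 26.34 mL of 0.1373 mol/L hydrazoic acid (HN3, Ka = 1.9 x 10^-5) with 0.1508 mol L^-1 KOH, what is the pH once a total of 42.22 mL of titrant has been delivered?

n(acid) = 0.1373 x 0.02634 = 0.003616 mol; n(KOH) added = 0.1508 x 0.04222 = 0.006367 mol.
Base is in excess by 0.006367 - 0.003616 = 0.002750 mol in a total volume of 0.06856 L.
[OH^-] = 0.002750/0.06856 = 0.04012 M, so pOH = 1.40 and pH = 14.00 - 1.40 = 12.60.

12.60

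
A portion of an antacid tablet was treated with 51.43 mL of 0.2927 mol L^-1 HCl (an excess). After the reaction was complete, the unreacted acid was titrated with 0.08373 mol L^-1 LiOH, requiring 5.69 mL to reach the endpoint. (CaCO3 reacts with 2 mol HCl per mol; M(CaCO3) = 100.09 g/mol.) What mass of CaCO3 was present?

0.730 g

Total n(HCl) added = 0.2927 x 0.05143 = 0.01505 mol.
n(LiOH) used = 0.08373 x 0.005690 = 0.0004764 mol, which equals the excess n(HCl).
So n(HCl) consumed by the sample = 0.01505 - 0.0004764 = 0.01458 mol.
n(CaCO3) = 0.01458 / 2 = 0.007289 mol.
mass = 0.007289 mol x 100.09 g/mol = 0.730 g.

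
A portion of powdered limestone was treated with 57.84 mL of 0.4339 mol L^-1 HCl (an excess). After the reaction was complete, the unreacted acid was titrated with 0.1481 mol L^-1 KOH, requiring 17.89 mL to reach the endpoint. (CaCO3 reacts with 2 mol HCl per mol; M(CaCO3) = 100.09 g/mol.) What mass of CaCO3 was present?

1.12 g

Total n(HCl) added = 0.4339 x 0.05784 = 0.02510 mol.
n(KOH) used = 0.1481 x 0.01789 = 0.002650 mol, which equals the excess n(HCl).
So n(HCl) consumed by the sample = 0.02510 - 0.002650 = 0.02245 mol.
n(CaCO3) = 0.02245 / 2 = 0.01122 mol.
mass = 0.01122 mol x 100.09 g/mol = 1.12 g.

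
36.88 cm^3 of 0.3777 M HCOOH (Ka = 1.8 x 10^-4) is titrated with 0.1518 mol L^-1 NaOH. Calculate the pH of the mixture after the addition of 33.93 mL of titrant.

Initial n(HCOOH) = 0.3777 x 0.03688 = 0.01393 mol.
n(NaOH) added = 0.1518 x 0.03393 = 0.005151 mol, converting that many moles of HCOOH to HCOO-.
Remaining n(HCOOH) = 0.008779 mol; n(HCOO-) = 0.005151 mol.
By Henderson-Hasselbalch, pH = pKa + log([A^-]/[HA]) = 3.74 + log(0.005151/0.008779) = 3.74 + (-0.23) = 3.51.

3.51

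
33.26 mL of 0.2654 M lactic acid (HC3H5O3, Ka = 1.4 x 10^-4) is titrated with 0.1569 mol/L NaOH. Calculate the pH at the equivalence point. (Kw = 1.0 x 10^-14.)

n(HC3H5O3) = 0.2654 x 0.03326 = 0.008827 mol; V(NaOH) at equivalence = 0.008827/0.1569 = 0.05626 L.
At equivalence all the acid is converted to C3H5O3-; total volume = 0.03326 + 0.05626 = 0.08952 L, so [C3H5O3-] = 0.008827/0.08952 = 0.09861 M.
Kb = Kw/Ka = 1.0e-14 / 1.4 x 10^-4 = 7.14e-11.
[OH^-] = sqrt(Kb x [C3H5O3-]) = sqrt(7.14e-11 x 0.09861) = 2.65e-6 M.
pOH = 5.58, so pH = 14.00 - 5.58 = 8.42.

8.42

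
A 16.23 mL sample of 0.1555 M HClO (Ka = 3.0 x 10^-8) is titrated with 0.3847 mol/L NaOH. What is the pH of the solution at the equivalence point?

10.28

n(HClO) = 0.1555 x 0.01623 = 0.002524 mol; V(NaOH) at equivalence = 0.002524/0.3847 = 0.006560 L.
At equivalence all the acid is converted to ClO-; total volume = 0.01623 + 0.006560 = 0.02279 L, so [ClO-] = 0.002524/0.02279 = 0.1107 M.
Kb = Kw/Ka = 1.0e-14 / 3.0 x 10^-8 = 3.33e-7.
[OH^-] = sqrt(Kb x [ClO-]) = sqrt(3.33e-7 x 0.1107) = 0.000192 M.
pOH = 3.72, so pH = 14.00 - 3.72 = 10.28.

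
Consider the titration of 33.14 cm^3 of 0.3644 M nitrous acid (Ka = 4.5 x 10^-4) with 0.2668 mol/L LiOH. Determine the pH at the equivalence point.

n(HNO2) = 0.3644 x 0.03314 = 0.01208 mol; V(LiOH) at equivalence = 0.01208/0.2668 = 0.04526 L.
At equivalence all the acid is converted to NO2-; total volume = 0.03314 + 0.04526 = 0.07840 L, so [NO2-] = 0.01208/0.07840 = 0.1540 M.
Kb = Kw/Ka = 1.0e-14 / 4.5 x 10^-4 = 2.22e-11.
[OH^-] = sqrt(Kb x [NO2-]) = sqrt(2.22e-11 x 0.1540) = 1.85e-6 M.
pOH = 5.73, so pH = 14.00 - 5.73 = 8.27.

8.27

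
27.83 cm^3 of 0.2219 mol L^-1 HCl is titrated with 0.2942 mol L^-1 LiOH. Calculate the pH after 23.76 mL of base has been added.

12.20

n(acid) = 0.2219 x 0.02783 = 0.006175 mol; n(LiOH) added = 0.2942 x 0.02376 = 0.006990 mol.
Base is in excess by 0.006990 - 0.006175 = 0.0008147 mol in a total volume of 0.05159 L.
[OH^-] = 0.0008147/0.05159 = 0.01579 M, so pOH = 1.80 and pH = 14.00 - 1.80 = 12.20.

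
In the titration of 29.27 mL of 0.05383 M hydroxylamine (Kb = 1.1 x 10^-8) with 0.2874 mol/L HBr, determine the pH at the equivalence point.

n(NH2OH) = 0.05383 x 0.02927 = 0.001576 mol; V(HBr) at equivalence = 0.001576/0.2874 = 0.005482 L.
At equivalence the base is fully converted to NH3OH+; total volume = 0.03475 L, so [NH3OH+] = 0.001576/0.03475 = 0.04534 M.
Ka(NH3OH+) = Kw/Kb = 1.0e-14 / 1.1 x 10^-8 = 9.09e-7.
[H^+] = sqrt(Ka x [NH3OH+]) = sqrt(9.09e-7 x 0.04534) = 0.000203 M.
pH = -log(0.000203) = 3.69.

3.69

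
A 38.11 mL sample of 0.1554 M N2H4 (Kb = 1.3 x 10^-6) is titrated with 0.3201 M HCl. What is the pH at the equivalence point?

4.55

n(N2H4) = 0.1554 x 0.03811 = 0.005922 mol; V(HCl) at equivalence = 0.005922/0.3201 = 0.01850 L.
At equivalence the base is fully converted to N2H5+; total volume = 0.05661 L, so [N2H5+] = 0.005922/0.05661 = 0.1046 M.
Ka(N2H5+) = Kw/Kb = 1.0e-14 / 1.3 x 10^-6 = 7.69e-9.
[H^+] = sqrt(Ka x [N2H5+]) = sqrt(7.69e-9 x 0.1046) = 2.84e-5 M.
pH = -log(2.84e-5) = 4.55.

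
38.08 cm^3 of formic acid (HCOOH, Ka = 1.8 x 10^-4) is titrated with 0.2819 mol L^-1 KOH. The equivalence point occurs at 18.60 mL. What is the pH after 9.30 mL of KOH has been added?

3.74

9.30 mL is exactly half the equivalence volume (18.60/2), i.e. the half-equivalence point.
There, n(HA) = n(A^-), so pH = pKa = -log(1.8 x 10^-4) = 3.74.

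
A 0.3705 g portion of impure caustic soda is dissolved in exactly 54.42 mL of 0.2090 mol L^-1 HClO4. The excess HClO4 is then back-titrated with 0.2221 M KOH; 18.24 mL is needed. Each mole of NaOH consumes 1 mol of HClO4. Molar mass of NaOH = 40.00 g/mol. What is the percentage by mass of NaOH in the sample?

Total n(HClO4) added = 0.2090 x 0.05442 = 0.01137 mol.
n(KOH) used = 0.2221 x 0.01824 = 0.004051 mol, which equals the excess n(HClO4).
So n(HClO4) consumed by the sample = 0.01137 - 0.004051 = 0.007323 mol.
n(NaOH) = 0.007323 / 1 = 0.007323 mol.
mass NaOH = 0.007323 x 40.00 = 0.2929 g, so %NaOH = 0.2929/0.3705 x 100 = 79.1%.

79.1%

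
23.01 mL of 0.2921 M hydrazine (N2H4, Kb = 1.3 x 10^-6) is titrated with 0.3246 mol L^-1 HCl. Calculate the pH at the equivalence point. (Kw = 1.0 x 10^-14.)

4.46

n(N2H4) = 0.2921 x 0.02301 = 0.006721 mol; V(HCl) at equivalence = 0.006721/0.3246 = 0.02071 L.
At equivalence the base is fully converted to N2H5+; total volume = 0.04372 L, so [N2H5+] = 0.006721/0.04372 = 0.1537 M.
Ka(N2H5+) = Kw/Kb = 1.0e-14 / 1.3 x 10^-6 = 7.69e-9.
[H^+] = sqrt(Ka x [N2H5+]) = sqrt(7.69e-9 x 0.1537) = 3.44e-5 M.
pH = -log(3.44e-5) = 4.46.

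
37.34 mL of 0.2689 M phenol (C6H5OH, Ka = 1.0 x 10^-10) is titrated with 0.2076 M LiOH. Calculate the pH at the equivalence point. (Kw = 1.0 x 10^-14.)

11.53

n(C6H5OH) = 0.2689 x 0.03734 = 0.01004 mol; V(LiOH) at equivalence = 0.01004/0.2076 = 0.04837 L.
At equivalence all the acid is converted to C6H5O-; total volume = 0.03734 + 0.04837 = 0.08571 L, so [C6H5O-] = 0.01004/0.08571 = 0.1172 M.
Kb = Kw/Ka = 1.0e-14 / 1.0 x 10^-10 = 0.000100.
[OH^-] = sqrt(Kb x [C6H5O-]) = sqrt(0.000100 x 0.1172) = 0.00342 M.
pOH = 2.47, so pH = 14.00 - 2.47 = 11.53.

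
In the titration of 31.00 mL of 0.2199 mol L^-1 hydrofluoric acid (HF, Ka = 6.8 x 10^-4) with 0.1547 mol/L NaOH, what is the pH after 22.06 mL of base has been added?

3.17

Initial n(HF) = 0.2199 x 0.03100 = 0.006817 mol.
n(NaOH) added = 0.1547 x 0.02206 = 0.003413 mol, converting that many moles of HF to F-.
Remaining n(HF) = 0.003404 mol; n(F-) = 0.003413 mol.
By Henderson-Hasselbalch, pH = pKa + log([A^-]/[HA]) = 3.17 + log(0.003413/0.003404) = 3.17 + (+0.00) = 3.17.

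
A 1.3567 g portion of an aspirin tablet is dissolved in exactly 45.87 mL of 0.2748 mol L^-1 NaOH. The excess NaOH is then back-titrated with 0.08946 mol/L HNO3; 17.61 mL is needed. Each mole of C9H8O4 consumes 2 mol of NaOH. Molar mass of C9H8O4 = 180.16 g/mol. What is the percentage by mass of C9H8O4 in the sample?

73.2%

Total n(NaOH) added = 0.2748 x 0.04587 = 0.01261 mol.
n(HNO3) used = 0.08946 x 0.01761 = 0.001575 mol, which equals the excess n(NaOH).
So n(NaOH) consumed by the sample = 0.01261 - 0.001575 = 0.01103 mol.
n(C9H8O4) = 0.01103 / 2 = 0.005515 mol.
mass C9H8O4 = 0.005515 x 180.16 = 0.9936 g, so %C9H8O4 = 0.9936/1.3567 x 100 = 73.2%.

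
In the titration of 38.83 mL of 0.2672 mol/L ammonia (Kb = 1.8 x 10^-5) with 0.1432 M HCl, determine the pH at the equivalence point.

5.14

n(NH3) = 0.2672 x 0.03883 = 0.01038 mol; V(HCl) at equivalence = 0.01038/0.1432 = 0.07245 L.
At equivalence the base is fully converted to NH4+; total volume = 0.1113 L, so [NH4+] = 0.01038/0.1113 = 0.09323 M.
Ka(NH4+) = Kw/Kb = 1.0e-14 / 1.8 x 10^-5 = 5.56e-10.
[H^+] = sqrt(Ka x [NH4+]) = sqrt(5.56e-10 x 0.09323) = 7.20e-6 M.
pH = -log(7.20e-6) = 5.14.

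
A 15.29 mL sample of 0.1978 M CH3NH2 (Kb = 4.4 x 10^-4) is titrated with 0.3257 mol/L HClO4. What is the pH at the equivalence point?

n(CH3NH2) = 0.1978 x 0.01529 = 0.003024 mol; V(HClO4) at equivalence = 0.003024/0.3257 = 0.009286 L.
At equivalence the base is fully converted to CH3NH3+; total volume = 0.02458 L, so [CH3NH3+] = 0.003024/0.02458 = 0.1231 M.
Ka(CH3NH3+) = Kw/Kb = 1.0e-14 / 4.4 x 10^-4 = 2.27e-11.
[H^+] = sqrt(Ka x [CH3NH3+]) = sqrt(2.27e-11 x 0.1231) = 1.67e-6 M.
pH = -log(1.67e-6) = 5.78.

5.78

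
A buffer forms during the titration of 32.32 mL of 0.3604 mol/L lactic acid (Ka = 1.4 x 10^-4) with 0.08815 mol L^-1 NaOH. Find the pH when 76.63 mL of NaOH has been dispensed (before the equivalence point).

Initial n(HC3H5O3) = 0.3604 x 0.03232 = 0.01165 mol.
n(NaOH) added = 0.08815 x 0.07663 = 0.006755 mol, converting that many moles of HC3H5O3 to C3H5O3-.
Remaining n(HC3H5O3) = 0.004893 mol; n(C3H5O3-) = 0.006755 mol.
By Henderson-Hasselbalch, pH = pKa + log([A^-]/[HA]) = 3.85 + log(0.006755/0.004893) = 3.85 + (+0.14) = 3.99.

3.99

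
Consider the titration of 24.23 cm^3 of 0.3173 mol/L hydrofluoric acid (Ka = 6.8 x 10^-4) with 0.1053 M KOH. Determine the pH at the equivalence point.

8.03

n(HF) = 0.3173 x 0.02423 = 0.007688 mol; V(KOH) at equivalence = 0.007688/0.1053 = 0.07301 L.
At equivalence all the acid is converted to F-; total volume = 0.02423 + 0.07301 = 0.09724 L, so [F-] = 0.007688/0.09724 = 0.07906 M.
Kb = Kw/Ka = 1.0e-14 / 6.8 x 10^-4 = 1.47e-11.
[OH^-] = sqrt(Kb x [F-]) = sqrt(1.47e-11 x 0.07906) = 1.08e-6 M.
pOH = 5.97, so pH = 14.00 - 5.97 = 8.03.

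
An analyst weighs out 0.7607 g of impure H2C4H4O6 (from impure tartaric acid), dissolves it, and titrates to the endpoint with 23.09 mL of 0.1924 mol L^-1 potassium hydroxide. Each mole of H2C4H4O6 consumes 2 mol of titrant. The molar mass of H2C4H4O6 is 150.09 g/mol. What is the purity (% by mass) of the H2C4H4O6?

43.8%

n(KOH) = 0.1924 x 0.02309 = 0.004443 mol.
n(H2C4H4O6) = 0.004443 / 2 = 0.002221 mol.
mass of H2C4H4O6 = 0.002221 x 150.09 = 0.3334 g.
% purity = 0.3334 / 0.7607 x 100 = 43.8%.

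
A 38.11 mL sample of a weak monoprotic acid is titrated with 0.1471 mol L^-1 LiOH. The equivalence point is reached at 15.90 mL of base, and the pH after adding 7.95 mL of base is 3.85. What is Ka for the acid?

7.95 mL is half of the equivalence volume, so this is the half-equivalence point where [HA] = [A^-].
At half-equivalence pH = pKa, so pKa = 3.85.
Ka = 10^(-3.85) = 1.4 x 10^-4.

1.4 x 10^-4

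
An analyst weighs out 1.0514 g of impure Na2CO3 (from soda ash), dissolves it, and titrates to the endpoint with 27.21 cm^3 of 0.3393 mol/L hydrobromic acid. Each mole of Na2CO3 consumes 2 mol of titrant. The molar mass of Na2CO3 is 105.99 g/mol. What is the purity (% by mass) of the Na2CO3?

46.5%

n(HBr) = 0.3393 x 0.02721 = 0.009232 mol.
n(Na2CO3) = 0.009232 / 2 = 0.004616 mol.
mass of Na2CO3 = 0.004616 x 105.99 = 0.4893 g.
% purity = 0.4893 / 1.0514 x 100 = 46.5%.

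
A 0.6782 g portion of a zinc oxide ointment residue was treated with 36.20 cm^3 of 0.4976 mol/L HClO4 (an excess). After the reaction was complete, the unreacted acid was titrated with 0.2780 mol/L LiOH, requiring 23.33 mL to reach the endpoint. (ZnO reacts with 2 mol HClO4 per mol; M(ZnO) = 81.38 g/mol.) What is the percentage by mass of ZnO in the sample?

Total n(HClO4) added = 0.4976 x 0.03620 = 0.01801 mol.
n(LiOH) used = 0.2780 x 0.02333 = 0.006486 mol, which equals the excess n(HClO4).
So n(HClO4) consumed by the sample = 0.01801 - 0.006486 = 0.01153 mol.
n(ZnO) = 0.01153 / 2 = 0.005764 mol.
mass ZnO = 0.005764 x 81.38 = 0.4690 g, so %ZnO = 0.4690/0.6782 x 100 = 69.2%.

69.2%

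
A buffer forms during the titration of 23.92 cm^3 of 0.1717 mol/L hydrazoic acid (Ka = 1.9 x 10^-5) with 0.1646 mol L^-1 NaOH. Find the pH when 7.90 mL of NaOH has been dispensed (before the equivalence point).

Initial n(HN3) = 0.1717 x 0.02392 = 0.004107 mol.
n(NaOH) added = 0.1646 x 0.007900 = 0.001300 mol, converting that many moles of HN3 to N3-.
Remaining n(HN3) = 0.002807 mol; n(N3-) = 0.001300 mol.
By Henderson-Hasselbalch, pH = pKa + log([A^-]/[HA]) = 4.72 + log(0.001300/0.002807) = 4.72 + (-0.33) = 4.39.

4.39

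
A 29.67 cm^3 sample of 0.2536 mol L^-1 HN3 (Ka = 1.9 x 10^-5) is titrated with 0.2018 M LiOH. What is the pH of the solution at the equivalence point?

n(HN3) = 0.2536 x 0.02967 = 0.007524 mol; V(LiOH) at equivalence = 0.007524/0.2018 = 0.03729 L.
At equivalence all the acid is converted to N3-; total volume = 0.02967 + 0.03729 = 0.06696 L, so [N3-] = 0.007524/0.06696 = 0.1124 M.
Kb = Kw/Ka = 1.0e-14 / 1.9 x 10^-5 = 5.26e-10.
[OH^-] = sqrt(Kb x [N3-]) = sqrt(5.26e-10 x 0.1124) = 7.69e-6 M.
pOH = 5.11, so pH = 14.00 - 5.11 = 8.89.

8.89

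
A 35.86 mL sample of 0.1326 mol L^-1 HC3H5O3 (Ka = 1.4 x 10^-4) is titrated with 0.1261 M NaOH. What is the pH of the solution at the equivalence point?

n(HC3H5O3) = 0.1326 x 0.03586 = 0.004755 mol; V(NaOH) at equivalence = 0.004755/0.1261 = 0.03771 L.
At equivalence all the acid is converted to C3H5O3-; total volume = 0.03586 + 0.03771 = 0.07357 L, so [C3H5O3-] = 0.004755/0.07357 = 0.06463 M.
Kb = Kw/Ka = 1.0e-14 / 1.4 x 10^-4 = 7.14e-11.
[OH^-] = sqrt(Kb x [C3H5O3-]) = sqrt(7.14e-11 x 0.06463) = 2.15e-6 M.
pOH = 5.67, so pH = 14.00 - 5.67 = 8.33.

8.33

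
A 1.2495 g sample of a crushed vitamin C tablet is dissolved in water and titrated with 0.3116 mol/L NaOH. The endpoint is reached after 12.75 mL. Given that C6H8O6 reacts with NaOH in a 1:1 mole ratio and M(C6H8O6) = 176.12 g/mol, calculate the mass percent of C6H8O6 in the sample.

n(NaOH) = 0.3116 x 0.01275 = 0.003973 mol.
n(C6H8O6) = 0.003973 / 1 = 0.003973 mol.
mass of C6H8O6 = 0.003973 x 176.12 = 0.6997 g.
% purity = 0.6997 / 1.2495 x 100 = 56.0%.

56.0%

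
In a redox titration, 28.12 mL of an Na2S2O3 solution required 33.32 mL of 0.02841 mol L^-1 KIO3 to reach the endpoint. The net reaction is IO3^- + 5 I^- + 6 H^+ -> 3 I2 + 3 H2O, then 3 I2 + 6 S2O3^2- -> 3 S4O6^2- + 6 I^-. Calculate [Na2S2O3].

0.202 M

n(KIO3) = 0.02841 x 0.03332 = 0.0009466 mol.
From the balanced equation, 1 mol KIO3 reacts with 6 mol Na2S2O3, so n(Na2S2O3) = 0.0009466 x 6/1 = 0.005680 mol.
[Na2S2O3] = 0.005680 / 0.02812 L = 0.202 M.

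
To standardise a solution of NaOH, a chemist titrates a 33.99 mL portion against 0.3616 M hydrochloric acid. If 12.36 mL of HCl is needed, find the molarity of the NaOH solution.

n(HCl) delivered = 0.3616 x 0.01236 = 0.004469 mol.
For a 1:1 reaction, n(NaOH) = 0.004469 mol.
[NaOH] = 0.004469 mol / 0.03399 L = 0.131 M.

0.131 M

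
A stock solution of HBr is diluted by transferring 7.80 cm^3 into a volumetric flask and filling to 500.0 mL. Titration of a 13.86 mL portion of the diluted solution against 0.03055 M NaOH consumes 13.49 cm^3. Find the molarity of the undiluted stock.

n(NaOH) = 0.03055 x 0.01349 = 0.0004121 mol.
n(HBr) in the aliquot = 0.0004121 mol.
[diluted HBr] = 0.0004121 / 0.01386 = 0.02973 M.
Dilution factor = 500.0/7.800 = 64.10, so [stock] = 0.02973 x 64.10 = 1.91 M.

1.91 M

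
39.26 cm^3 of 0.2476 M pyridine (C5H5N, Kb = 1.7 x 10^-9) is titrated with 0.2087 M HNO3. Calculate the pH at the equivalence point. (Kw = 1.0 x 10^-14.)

n(C5H5N) = 0.2476 x 0.03926 = 0.009721 mol; V(HNO3) at equivalence = 0.009721/0.2087 = 0.04658 L.
At equivalence the base is fully converted to C5H5NH+; total volume = 0.08584 L, so [C5H5NH+] = 0.009721/0.08584 = 0.1132 M.
Ka(C5H5NH+) = Kw/Kb = 1.0e-14 / 1.7 x 10^-9 = 5.88e-6.
[H^+] = sqrt(Ka x [C5H5NH+]) = sqrt(5.88e-6 x 0.1132) = 0.000816 M.
pH = -log(0.000816) = 3.09.

3.09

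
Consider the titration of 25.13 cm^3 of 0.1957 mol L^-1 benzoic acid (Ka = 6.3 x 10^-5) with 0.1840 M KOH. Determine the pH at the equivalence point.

n(C6H5COOH) = 0.1957 x 0.02513 = 0.004918 mol; V(KOH) at equivalence = 0.004918/0.1840 = 0.02673 L.
At equivalence all the acid is converted to C6H5COO-; total volume = 0.02513 + 0.02673 = 0.05186 L, so [C6H5COO-] = 0.004918/0.05186 = 0.09483 M.
Kb = Kw/Ka = 1.0e-14 / 6.3 x 10^-5 = 1.59e-10.
[OH^-] = sqrt(Kb x [C6H5COO-]) = sqrt(1.59e-10 x 0.09483) = 3.88e-6 M.
pOH = 5.41, so pH = 14.00 - 5.41 = 8.59.

8.59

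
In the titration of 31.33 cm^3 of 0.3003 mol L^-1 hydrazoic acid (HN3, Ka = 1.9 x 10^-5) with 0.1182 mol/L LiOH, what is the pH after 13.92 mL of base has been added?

Initial n(HN3) = 0.3003 x 0.03133 = 0.009408 mol.
n(LiOH) added = 0.1182 x 0.01392 = 0.001645 mol, converting that many moles of HN3 to N3-.
Remaining n(HN3) = 0.007763 mol; n(N3-) = 0.001645 mol.
By Henderson-Hasselbalch, pH = pKa + log([A^-]/[HA]) = 4.72 + log(0.001645/0.007763) = 4.72 + (-0.67) = 4.05.

4.05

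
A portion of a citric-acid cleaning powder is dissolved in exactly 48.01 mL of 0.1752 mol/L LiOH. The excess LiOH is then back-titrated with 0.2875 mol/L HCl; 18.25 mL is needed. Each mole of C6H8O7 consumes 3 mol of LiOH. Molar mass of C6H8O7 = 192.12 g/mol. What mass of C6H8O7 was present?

Total n(LiOH) added = 0.1752 x 0.04801 = 0.008411 mol.
n(HCl) used = 0.2875 x 0.01825 = 0.005247 mol, which equals the excess n(LiOH).
So n(LiOH) consumed by the sample = 0.008411 - 0.005247 = 0.003164 mol.
n(C6H8O7) = 0.003164 / 3 = 0.001055 mol.
mass = 0.001055 mol x 192.12 g/mol = 0.203 g.

0.203 g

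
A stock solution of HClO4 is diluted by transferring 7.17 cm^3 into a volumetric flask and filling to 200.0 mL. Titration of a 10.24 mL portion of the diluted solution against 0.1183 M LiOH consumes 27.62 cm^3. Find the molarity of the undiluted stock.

n(LiOH) = 0.1183 x 0.02762 = 0.003267 mol.
n(HClO4) in the aliquot = 0.003267 mol.
[diluted HClO4] = 0.003267 / 0.01024 = 0.3191 M.
Dilution factor = 200.0/7.170 = 27.89, so [stock] = 0.3191 x 27.89 = 8.90 M.

8.90 M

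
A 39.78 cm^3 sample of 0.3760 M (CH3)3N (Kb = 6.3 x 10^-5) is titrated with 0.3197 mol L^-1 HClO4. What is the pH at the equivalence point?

5.28

n((CH3)3N) = 0.3760 x 0.03978 = 0.01496 mol; V(HClO4) at equivalence = 0.01496/0.3197 = 0.04679 L.
At equivalence the base is fully converted to (CH3)3NH+; total volume = 0.08657 L, so [(CH3)3NH+] = 0.01496/0.08657 = 0.1728 M.
Ka((CH3)3NH+) = Kw/Kb = 1.0e-14 / 6.3 x 10^-5 = 1.59e-10.
[H^+] = sqrt(Ka x [(CH3)3NH+]) = sqrt(1.59e-10 x 0.1728) = 5.24e-6 M.
pH = -log(5.24e-6) = 5.28.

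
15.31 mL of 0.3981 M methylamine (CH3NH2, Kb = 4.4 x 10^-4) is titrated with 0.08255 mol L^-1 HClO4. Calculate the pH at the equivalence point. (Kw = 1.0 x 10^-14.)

5.90

n(CH3NH2) = 0.3981 x 0.01531 = 0.006095 mol; V(HClO4) at equivalence = 0.006095/0.08255 = 0.07383 L.
At equivalence the base is fully converted to CH3NH3+; total volume = 0.08914 L, so [CH3NH3+] = 0.006095/0.08914 = 0.06837 M.
Ka(CH3NH3+) = Kw/Kb = 1.0e-14 / 4.4 x 10^-4 = 2.27e-11.
[H^+] = sqrt(Ka x [CH3NH3+]) = sqrt(2.27e-11 x 0.06837) = 1.25e-6 M.
pH = -log(1.25e-6) = 5.90.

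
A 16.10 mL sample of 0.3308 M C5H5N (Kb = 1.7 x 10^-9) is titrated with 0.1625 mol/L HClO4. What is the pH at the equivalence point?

3.10

n(C5H5N) = 0.3308 x 0.01610 = 0.005326 mol; V(HClO4) at equivalence = 0.005326/0.1625 = 0.03277 L.
At equivalence the base is fully converted to C5H5NH+; total volume = 0.04887 L, so [C5H5NH+] = 0.005326/0.04887 = 0.1090 M.
Ka(C5H5NH+) = Kw/Kb = 1.0e-14 / 1.7 x 10^-9 = 5.88e-6.
[H^+] = sqrt(Ka x [C5H5NH+]) = sqrt(5.88e-6 x 0.1090) = 0.000801 M.
pH = -log(0.000801) = 3.10.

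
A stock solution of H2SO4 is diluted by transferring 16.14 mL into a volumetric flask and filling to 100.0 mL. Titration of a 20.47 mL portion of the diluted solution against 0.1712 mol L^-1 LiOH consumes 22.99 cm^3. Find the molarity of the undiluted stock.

n(LiOH) = 0.1712 x 0.02299 = 0.003936 mol.
n(H2SO4) in the aliquot = 0.003936 x 1/2 = 0.001968 mol.
[diluted H2SO4] = 0.001968 / 0.02047 = 0.09614 M.
Dilution factor = 100.0/16.14 = 6.196, so [stock] = 0.09614 x 6.196 = 0.596 M.

0.596 M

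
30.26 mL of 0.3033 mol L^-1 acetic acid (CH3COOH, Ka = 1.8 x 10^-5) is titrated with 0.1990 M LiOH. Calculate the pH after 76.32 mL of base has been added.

n(acid) = 0.3033 x 0.03026 = 0.009178 mol; n(LiOH) added = 0.1990 x 0.07632 = 0.01519 mol.
Base is in excess by 0.01519 - 0.009178 = 0.006010 mol in a total volume of 0.1066 L.
[OH^-] = 0.006010/0.1066 = 0.05639 M, so pOH = 1.25 and pH = 14.00 - 1.25 = 12.75.

12.75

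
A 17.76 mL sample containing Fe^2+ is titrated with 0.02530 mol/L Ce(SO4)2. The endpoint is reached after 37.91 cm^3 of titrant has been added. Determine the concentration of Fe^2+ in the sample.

0.0540 M

n(Ce(SO4)2) = 0.02530 x 0.03791 = 0.0009591 mol.
From the balanced equation, 1 mol Ce(SO4)2 reacts with 1 mol Fe^2+, so n(Fe^2+) = 0.0009591 x 1/1 = 0.0009591 mol.
[Fe^2+] = 0.0009591 / 0.01776 L = 0.0540 M.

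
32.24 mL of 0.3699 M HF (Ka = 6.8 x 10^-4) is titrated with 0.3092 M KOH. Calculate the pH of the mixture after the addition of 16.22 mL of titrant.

Initial n(HF) = 0.3699 x 0.03224 = 0.01193 mol.
n(KOH) added = 0.3092 x 0.01622 = 0.005015 mol, converting that many moles of HF to F-.
Remaining n(HF) = 0.006910 mol; n(F-) = 0.005015 mol.
By Henderson-Hasselbalch, pH = pKa + log([A^-]/[HA]) = 3.17 + log(0.005015/0.006910) = 3.17 + (-0.14) = 3.03.

3.03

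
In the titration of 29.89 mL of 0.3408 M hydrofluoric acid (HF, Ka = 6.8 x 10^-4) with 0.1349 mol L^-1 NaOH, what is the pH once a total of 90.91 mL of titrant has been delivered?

12.24

n(acid) = 0.3408 x 0.02989 = 0.01019 mol; n(NaOH) added = 0.1349 x 0.09091 = 0.01226 mol.
Base is in excess by 0.01226 - 0.01019 = 0.002077 mol in a total volume of 0.1208 L.
[OH^-] = 0.002077/0.1208 = 0.01720 M, so pOH = 1.76 and pH = 14.00 - 1.76 = 12.24.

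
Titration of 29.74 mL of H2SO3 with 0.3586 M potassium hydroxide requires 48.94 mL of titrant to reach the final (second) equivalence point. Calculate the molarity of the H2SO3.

n(KOH) = 0.3586 x 0.04894 = 0.01755 mol.
At the final (second) equivalence point, 2 mol OH^- react per mol H2SO3, so n(H2SO3) = 0.01755 / 2 = 0.008775 mol.
[H2SO3] = 0.008775 / 0.02974 L = 0.295 M.

0.295 M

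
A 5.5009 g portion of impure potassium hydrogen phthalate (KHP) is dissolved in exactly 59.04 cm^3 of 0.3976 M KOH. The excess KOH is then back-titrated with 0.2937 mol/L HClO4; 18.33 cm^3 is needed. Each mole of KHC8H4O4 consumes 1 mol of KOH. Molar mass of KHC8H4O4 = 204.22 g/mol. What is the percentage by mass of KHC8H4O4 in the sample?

67.2%

Total n(KOH) added = 0.3976 x 0.05904 = 0.02347 mol.
n(HClO4) used = 0.2937 x 0.01833 = 0.005384 mol, which equals the excess n(KOH).
So n(KOH) consumed by the sample = 0.02347 - 0.005384 = 0.01809 mol.
n(KHC8H4O4) = 0.01809 / 1 = 0.01809 mol.
mass KHC8H4O4 = 0.01809 x 204.22 = 3.694 g, so %KHC8H4O4 = 3.694/5.5009 x 100 = 67.2%.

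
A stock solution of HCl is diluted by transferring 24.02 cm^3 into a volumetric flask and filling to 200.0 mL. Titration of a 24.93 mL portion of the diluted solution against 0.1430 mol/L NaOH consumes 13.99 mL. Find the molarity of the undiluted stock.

0.668 M

n(NaOH) = 0.1430 x 0.01399 = 0.002001 mol.
n(HCl) in the aliquot = 0.002001 mol.
[diluted HCl] = 0.002001 / 0.02493 = 0.08025 M.
Dilution factor = 200.0/24.02 = 8.326, so [stock] = 0.08025 x 8.326 = 0.668 M.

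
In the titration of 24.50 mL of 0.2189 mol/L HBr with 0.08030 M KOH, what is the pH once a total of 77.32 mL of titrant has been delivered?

n(acid) = 0.2189 x 0.02450 = 0.005363 mol; n(KOH) added = 0.08030 x 0.07732 = 0.006209 mol.
Base is in excess by 0.006209 - 0.005363 = 0.0008457 mol in a total volume of 0.1018 L.
[OH^-] = 0.0008457/0.1018 = 0.008306 M, so pOH = 2.08 and pH = 14.00 - 2.08 = 11.92.

11.92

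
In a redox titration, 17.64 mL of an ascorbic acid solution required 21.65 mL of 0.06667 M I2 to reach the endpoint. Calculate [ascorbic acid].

n(I2) = 0.06667 x 0.02165 = 0.001443 mol.
From the balanced equation, 1 mol I2 reacts with 1 mol ascorbic acid, so n(ascorbic acid) = 0.001443 x 1/1 = 0.001443 mol.
[ascorbic acid] = 0.001443 / 0.01764 L = 0.0818 M.

0.0818 M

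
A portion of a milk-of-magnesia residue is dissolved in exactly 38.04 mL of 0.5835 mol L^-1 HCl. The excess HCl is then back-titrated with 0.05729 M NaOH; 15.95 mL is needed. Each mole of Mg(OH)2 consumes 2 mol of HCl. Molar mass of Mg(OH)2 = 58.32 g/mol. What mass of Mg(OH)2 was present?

0.621 g

Total n(HCl) added = 0.5835 x 0.03804 = 0.02220 mol.
n(NaOH) used = 0.05729 x 0.01595 = 0.0009138 mol, which equals the excess n(HCl).
So n(HCl) consumed by the sample = 0.02220 - 0.0009138 = 0.02128 mol.
n(Mg(OH)2) = 0.02128 / 2 = 0.01064 mol.
mass = 0.01064 mol x 58.32 g/mol = 0.621 g.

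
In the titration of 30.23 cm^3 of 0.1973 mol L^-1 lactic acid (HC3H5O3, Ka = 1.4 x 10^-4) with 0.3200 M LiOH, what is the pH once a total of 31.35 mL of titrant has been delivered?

12.82

n(acid) = 0.1973 x 0.03023 = 0.005964 mol; n(LiOH) added = 0.3200 x 0.03135 = 0.01003 mol.
Base is in excess by 0.01003 - 0.005964 = 0.004068 mol in a total volume of 0.06158 L.
[OH^-] = 0.004068/0.06158 = 0.06605 M, so pOH = 1.18 and pH = 14.00 - 1.18 = 12.82.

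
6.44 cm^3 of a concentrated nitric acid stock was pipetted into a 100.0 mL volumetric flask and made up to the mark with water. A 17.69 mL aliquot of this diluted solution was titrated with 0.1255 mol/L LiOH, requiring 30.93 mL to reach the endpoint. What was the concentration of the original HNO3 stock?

n(LiOH) = 0.1255 x 0.03093 = 0.003882 mol.
n(HNO3) in the aliquot = 0.003882 mol.
[diluted HNO3] = 0.003882 / 0.01769 = 0.2194 M.
Dilution factor = 100.0/6.440 = 15.53, so [stock] = 0.2194 x 15.53 = 3.41 M.

3.41 M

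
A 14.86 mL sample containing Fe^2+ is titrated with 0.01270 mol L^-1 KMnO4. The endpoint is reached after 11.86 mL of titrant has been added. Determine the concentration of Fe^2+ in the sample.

n(KMnO4) = 0.01270 x 0.01186 = 0.0001506 mol.
From the balanced equation, 1 mol KMnO4 reacts with 5 mol Fe^2+, so n(Fe^2+) = 0.0001506 x 5/1 = 0.0007531 mol.
[Fe^2+] = 0.0007531 / 0.01486 L = 0.0507 M.

0.0507 M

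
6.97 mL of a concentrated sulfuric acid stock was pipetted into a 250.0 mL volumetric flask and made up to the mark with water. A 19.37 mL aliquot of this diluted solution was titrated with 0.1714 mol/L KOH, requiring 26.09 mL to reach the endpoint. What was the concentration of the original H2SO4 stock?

4.14 M

n(KOH) = 0.1714 x 0.02609 = 0.004472 mol.
n(H2SO4) in the aliquot = 0.004472 x 1/2 = 0.002236 mol.
[diluted H2SO4] = 0.002236 / 0.01937 = 0.1154 M.
Dilution factor = 250.0/6.970 = 35.87, so [stock] = 0.1154 x 35.87 = 4.14 M.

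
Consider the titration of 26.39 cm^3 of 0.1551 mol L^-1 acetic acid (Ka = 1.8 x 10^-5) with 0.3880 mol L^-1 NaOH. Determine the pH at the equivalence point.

8.89

n(CH3COOH) = 0.1551 x 0.02639 = 0.004093 mol; V(NaOH) at equivalence = 0.004093/0.3880 = 0.01055 L.
At equivalence all the acid is converted to CH3COO-; total volume = 0.02639 + 0.01055 = 0.03694 L, so [CH3COO-] = 0.004093/0.03694 = 0.1108 M.
Kb = Kw/Ka = 1.0e-14 / 1.8 x 10^-5 = 5.56e-10.
[OH^-] = sqrt(Kb x [CH3COO-]) = sqrt(5.56e-10 x 0.1108) = 7.85e-6 M.
pOH = 5.11, so pH = 14.00 - 5.11 = 8.89.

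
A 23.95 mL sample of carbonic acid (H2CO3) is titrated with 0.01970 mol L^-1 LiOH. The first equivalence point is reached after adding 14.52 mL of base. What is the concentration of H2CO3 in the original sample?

n(LiOH) = 0.01970 x 0.01452 = 0.0002860 mol.
At the first equivalence point, 1 mol OH^- react per mol H2CO3, so n(H2CO3) = 0.0002860 / 1 = 0.0002860 mol.
[H2CO3] = 0.0002860 / 0.02395 L = 0.0119 M.

0.0119 M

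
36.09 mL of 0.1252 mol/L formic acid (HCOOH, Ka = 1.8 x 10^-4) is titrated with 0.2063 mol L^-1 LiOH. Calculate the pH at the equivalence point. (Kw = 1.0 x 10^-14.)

n(HCOOH) = 0.1252 x 0.03609 = 0.004518 mol; V(LiOH) at equivalence = 0.004518/0.2063 = 0.02190 L.
At equivalence all the acid is converted to HCOO-; total volume = 0.03609 + 0.02190 = 0.05799 L, so [HCOO-] = 0.004518/0.05799 = 0.07791 M.
Kb = Kw/Ka = 1.0e-14 / 1.8 x 10^-4 = 5.56e-11.
[OH^-] = sqrt(Kb x [HCOO-]) = sqrt(5.56e-11 x 0.07791) = 2.08e-6 M.
pOH = 5.68, so pH = 14.00 - 5.68 = 8.32.

8.32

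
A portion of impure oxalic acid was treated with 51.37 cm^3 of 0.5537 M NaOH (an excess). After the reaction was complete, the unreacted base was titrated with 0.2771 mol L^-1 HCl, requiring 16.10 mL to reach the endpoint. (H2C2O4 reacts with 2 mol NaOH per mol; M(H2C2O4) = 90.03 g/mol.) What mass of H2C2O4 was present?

1.08 g

Total n(NaOH) added = 0.5537 x 0.05137 = 0.02844 mol.
n(HCl) used = 0.2771 x 0.01610 = 0.004461 mol, which equals the excess n(NaOH).
So n(NaOH) consumed by the sample = 0.02844 - 0.004461 = 0.02398 mol.
n(H2C2O4) = 0.02398 / 2 = 0.01199 mol.
mass = 0.01199 mol x 90.03 g/mol = 1.08 g.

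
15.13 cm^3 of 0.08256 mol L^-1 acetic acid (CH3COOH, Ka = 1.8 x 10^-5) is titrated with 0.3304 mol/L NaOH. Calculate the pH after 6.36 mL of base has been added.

n(acid) = 0.08256 x 0.01513 = 0.001249 mol; n(NaOH) added = 0.3304 x 0.006360 = 0.002101 mol.
Base is in excess by 0.002101 - 0.001249 = 0.0008522 mol in a total volume of 0.02149 L.
[OH^-] = 0.0008522/0.02149 = 0.03966 M, so pOH = 1.40 and pH = 14.00 - 1.40 = 12.60.

12.60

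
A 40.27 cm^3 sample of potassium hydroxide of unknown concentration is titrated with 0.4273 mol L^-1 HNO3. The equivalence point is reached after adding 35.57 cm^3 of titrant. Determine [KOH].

0.377 M

n(HNO3) delivered = 0.4273 x 0.03557 = 0.01520 mol.
For a 1:1 reaction, n(KOH) = 0.01520 mol.
[KOH] = 0.01520 mol / 0.04027 L = 0.377 M.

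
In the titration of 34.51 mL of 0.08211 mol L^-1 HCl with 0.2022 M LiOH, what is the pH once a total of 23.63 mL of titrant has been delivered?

12.52

n(acid) = 0.08211 x 0.03451 = 0.002834 mol; n(LiOH) added = 0.2022 x 0.02363 = 0.004778 mol.
Base is in excess by 0.004778 - 0.002834 = 0.001944 mol in a total volume of 0.05814 L.
[OH^-] = 0.001944/0.05814 = 0.03344 M, so pOH = 1.48 and pH = 14.00 - 1.48 = 12.52.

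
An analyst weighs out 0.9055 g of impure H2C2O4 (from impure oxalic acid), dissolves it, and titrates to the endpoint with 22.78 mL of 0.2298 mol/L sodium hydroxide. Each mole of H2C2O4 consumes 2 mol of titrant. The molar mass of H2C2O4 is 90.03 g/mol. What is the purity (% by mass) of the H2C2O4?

n(NaOH) = 0.2298 x 0.02278 = 0.005235 mol.
n(H2C2O4) = 0.005235 / 2 = 0.002617 mol.
mass of H2C2O4 = 0.002617 x 90.03 = 0.2356 g.
% purity = 0.2356 / 0.9055 x 100 = 26.0%.

26.0%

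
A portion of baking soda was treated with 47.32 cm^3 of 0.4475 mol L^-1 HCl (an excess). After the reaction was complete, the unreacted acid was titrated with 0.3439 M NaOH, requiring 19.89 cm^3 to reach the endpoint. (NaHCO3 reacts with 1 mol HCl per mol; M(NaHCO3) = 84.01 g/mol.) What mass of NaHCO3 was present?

1.20 g

Total n(HCl) added = 0.4475 x 0.04732 = 0.02118 mol.
n(NaOH) used = 0.3439 x 0.01989 = 0.006840 mol, which equals the excess n(HCl).
So n(HCl) consumed by the sample = 0.02118 - 0.006840 = 0.01434 mol.
n(NaHCO3) = 0.01434 / 1 = 0.01434 mol.
mass = 0.01434 mol x 84.01 g/mol = 1.20 g.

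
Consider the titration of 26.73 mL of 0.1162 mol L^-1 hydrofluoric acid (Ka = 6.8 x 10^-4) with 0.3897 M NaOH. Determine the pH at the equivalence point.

n(HF) = 0.1162 x 0.02673 = 0.003106 mol; V(NaOH) at equivalence = 0.003106/0.3897 = 0.007970 L.
At equivalence all the acid is converted to F-; total volume = 0.02673 + 0.007970 = 0.03470 L, so [F-] = 0.003106/0.03470 = 0.08951 M.
Kb = Kw/Ka = 1.0e-14 / 6.8 x 10^-4 = 1.47e-11.
[OH^-] = sqrt(Kb x [F-]) = sqrt(1.47e-11 x 0.08951) = 1.15e-6 M.
pOH = 5.94, so pH = 14.00 - 5.94 = 8.06.

8.06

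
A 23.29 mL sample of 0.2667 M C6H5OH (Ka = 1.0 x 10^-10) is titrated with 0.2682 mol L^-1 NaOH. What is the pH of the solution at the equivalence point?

n(C6H5OH) = 0.2667 x 0.02329 = 0.006211 mol; V(NaOH) at equivalence = 0.006211/0.2682 = 0.02316 L.
At equivalence all the acid is converted to C6H5O-; total volume = 0.02329 + 0.02316 = 0.04645 L, so [C6H5O-] = 0.006211/0.04645 = 0.1337 M.
Kb = Kw/Ka = 1.0e-14 / 1.0 x 10^-10 = 0.000100.
[OH^-] = sqrt(Kb x [C6H5O-]) = sqrt(0.000100 x 0.1337) = 0.00366 M.
pOH = 2.44, so pH = 14.00 - 2.44 = 11.56.

11.56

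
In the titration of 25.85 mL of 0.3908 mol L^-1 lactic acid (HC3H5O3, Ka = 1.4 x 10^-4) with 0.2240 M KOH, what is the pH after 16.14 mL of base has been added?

Initial n(HC3H5O3) = 0.3908 x 0.02585 = 0.01010 mol.
n(KOH) added = 0.2240 x 0.01614 = 0.003615 mol, converting that many moles of HC3H5O3 to C3H5O3-.
Remaining n(HC3H5O3) = 0.006487 mol; n(C3H5O3-) = 0.003615 mol.
By Henderson-Hasselbalch, pH = pKa + log([A^-]/[HA]) = 3.85 + log(0.003615/0.006487) = 3.85 + (-0.25) = 3.60.

3.60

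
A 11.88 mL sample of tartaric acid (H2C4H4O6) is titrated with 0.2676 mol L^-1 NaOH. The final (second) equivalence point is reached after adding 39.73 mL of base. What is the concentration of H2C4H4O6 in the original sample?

0.447 M

n(NaOH) = 0.2676 x 0.03973 = 0.01063 mol.
At the final (second) equivalence point, 2 mol OH^- react per mol H2C4H4O6, so n(H2C4H4O6) = 0.01063 / 2 = 0.005316 mol.
[H2C4H4O6] = 0.005316 / 0.01188 L = 0.447 M.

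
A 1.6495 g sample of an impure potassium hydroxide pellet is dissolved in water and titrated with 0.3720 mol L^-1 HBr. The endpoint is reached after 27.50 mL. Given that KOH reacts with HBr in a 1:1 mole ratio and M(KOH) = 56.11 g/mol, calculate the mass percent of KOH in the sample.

n(HBr) = 0.3720 x 0.02750 = 0.01023 mol.
n(KOH) = 0.01023 / 1 = 0.01023 mol.
mass of KOH = 0.01023 x 56.11 = 0.5740 g.
% purity = 0.5740 / 1.6495 x 100 = 34.8%.

34.8%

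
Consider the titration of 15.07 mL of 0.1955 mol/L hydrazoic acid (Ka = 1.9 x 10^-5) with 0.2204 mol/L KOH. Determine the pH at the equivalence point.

8.87

n(HN3) = 0.1955 x 0.01507 = 0.002946 mol; V(KOH) at equivalence = 0.002946/0.2204 = 0.01337 L.
At equivalence all the acid is converted to N3-; total volume = 0.01507 + 0.01337 = 0.02844 L, so [N3-] = 0.002946/0.02844 = 0.1036 M.
Kb = Kw/Ka = 1.0e-14 / 1.9 x 10^-5 = 5.26e-10.
[OH^-] = sqrt(Kb x [N3-]) = sqrt(5.26e-10 x 0.1036) = 7.38e-6 M.
pOH = 5.13, so pH = 14.00 - 5.13 = 8.87.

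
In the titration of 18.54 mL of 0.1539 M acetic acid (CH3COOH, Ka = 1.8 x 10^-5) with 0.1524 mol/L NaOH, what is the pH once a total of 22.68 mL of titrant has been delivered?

n(acid) = 0.1539 x 0.01854 = 0.002853 mol; n(NaOH) added = 0.1524 x 0.02268 = 0.003456 mol.
Base is in excess by 0.003456 - 0.002853 = 0.0006031 mol in a total volume of 0.04122 L.
[OH^-] = 0.0006031/0.04122 = 0.01463 M, so pOH = 1.83 and pH = 14.00 - 1.83 = 12.17.

12.17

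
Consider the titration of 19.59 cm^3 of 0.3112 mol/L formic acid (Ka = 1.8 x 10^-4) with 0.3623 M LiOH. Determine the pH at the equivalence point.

n(HCOOH) = 0.3112 x 0.01959 = 0.006096 mol; V(LiOH) at equivalence = 0.006096/0.3623 = 0.01683 L.
At equivalence all the acid is converted to HCOO-; total volume = 0.01959 + 0.01683 = 0.03642 L, so [HCOO-] = 0.006096/0.03642 = 0.1674 M.
Kb = Kw/Ka = 1.0e-14 / 1.8 x 10^-4 = 5.56e-11.
[OH^-] = sqrt(Kb x [HCOO-]) = sqrt(5.56e-11 x 0.1674) = 3.05e-6 M.
pOH = 5.52, so pH = 14.00 - 5.52 = 8.48.

8.48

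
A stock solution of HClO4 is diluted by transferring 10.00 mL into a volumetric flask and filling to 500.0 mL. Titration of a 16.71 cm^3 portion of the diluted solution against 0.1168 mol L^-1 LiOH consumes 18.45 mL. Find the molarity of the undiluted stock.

n(LiOH) = 0.1168 x 0.01845 = 0.002155 mol.
n(HClO4) in the aliquot = 0.002155 mol.
[diluted HClO4] = 0.002155 / 0.01671 = 0.1290 M.
Dilution factor = 500.0/10.00 = 50.00, so [stock] = 0.1290 x 50.00 = 6.45 M.

6.45 M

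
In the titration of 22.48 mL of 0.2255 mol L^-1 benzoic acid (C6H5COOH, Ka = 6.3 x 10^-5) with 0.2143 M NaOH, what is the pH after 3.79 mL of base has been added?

3.48

Initial n(C6H5COOH) = 0.2255 x 0.02248 = 0.005069 mol.
n(NaOH) added = 0.2143 x 0.003790 = 0.0008122 mol, converting that many moles of C6H5COOH to C6H5COO-.
Remaining n(C6H5COOH) = 0.004257 mol; n(C6H5COO-) = 0.0008122 mol.
By Henderson-Hasselbalch, pH = pKa + log([A^-]/[HA]) = 4.20 + log(0.0008122/0.004257) = 4.20 + (-0.72) = 3.48.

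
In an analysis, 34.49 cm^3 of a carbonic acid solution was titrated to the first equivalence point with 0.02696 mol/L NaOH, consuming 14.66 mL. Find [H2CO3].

n(NaOH) = 0.02696 x 0.01466 = 0.0003952 mol.
At the first equivalence point, 1 mol OH^- react per mol H2CO3, so n(H2CO3) = 0.0003952 / 1 = 0.0003952 mol.
[H2CO3] = 0.0003952 / 0.03449 L = 0.0115 M.

0.0115 M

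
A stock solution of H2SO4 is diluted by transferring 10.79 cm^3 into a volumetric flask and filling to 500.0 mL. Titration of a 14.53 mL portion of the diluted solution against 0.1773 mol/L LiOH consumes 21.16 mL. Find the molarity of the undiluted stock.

n(LiOH) = 0.1773 x 0.02116 = 0.003752 mol.
n(H2SO4) in the aliquot = 0.003752 x 1/2 = 0.001876 mol.
[diluted H2SO4] = 0.001876 / 0.01453 = 0.1291 M.
Dilution factor = 500.0/10.79 = 46.34, so [stock] = 0.1291 x 46.34 = 5.98 M.

5.98 M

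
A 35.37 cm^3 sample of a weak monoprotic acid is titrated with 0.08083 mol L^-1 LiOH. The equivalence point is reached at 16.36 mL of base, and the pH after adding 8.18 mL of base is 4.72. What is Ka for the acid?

8.18 mL is half of the equivalence volume, so this is the half-equivalence point where [HA] = [A^-].
At half-equivalence pH = pKa, so pKa = 4.72.
Ka = 10^(-4.72) = 1.9 x 10^-5.

1.9 x 10^-5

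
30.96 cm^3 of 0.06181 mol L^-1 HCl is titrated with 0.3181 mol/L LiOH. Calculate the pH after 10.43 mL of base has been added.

n(acid) = 0.06181 x 0.03096 = 0.001914 mol; n(LiOH) added = 0.3181 x 0.01043 = 0.003318 mol.
Base is in excess by 0.003318 - 0.001914 = 0.001404 mol in a total volume of 0.04139 L.
[OH^-] = 0.001404/0.04139 = 0.03392 M, so pOH = 1.47 and pH = 14.00 - 1.47 = 12.53.

12.53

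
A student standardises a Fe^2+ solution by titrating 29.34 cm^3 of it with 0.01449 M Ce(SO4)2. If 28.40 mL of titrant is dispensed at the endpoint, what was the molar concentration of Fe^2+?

0.0140 M

n(Ce(SO4)2) = 0.01449 x 0.02840 = 0.0004115 mol.
From the balanced equation, 1 mol Ce(SO4)2 reacts with 1 mol Fe^2+, so n(Fe^2+) = 0.0004115 x 1/1 = 0.0004115 mol.
[Fe^2+] = 0.0004115 / 0.02934 L = 0.0140 M.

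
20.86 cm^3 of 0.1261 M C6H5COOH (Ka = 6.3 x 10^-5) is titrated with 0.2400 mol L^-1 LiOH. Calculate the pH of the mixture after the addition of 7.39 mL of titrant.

Initial n(C6H5COOH) = 0.1261 x 0.02086 = 0.002630 mol.
n(LiOH) added = 0.2400 x 0.007390 = 0.001774 mol, converting that many moles of C6H5COOH to C6H5COO-.
Remaining n(C6H5COOH) = 0.0008568 mol; n(C6H5COO-) = 0.001774 mol.
By Henderson-Hasselbalch, pH = pKa + log([A^-]/[HA]) = 4.20 + log(0.001774/0.0008568) = 4.20 + (+0.32) = 4.52.

4.52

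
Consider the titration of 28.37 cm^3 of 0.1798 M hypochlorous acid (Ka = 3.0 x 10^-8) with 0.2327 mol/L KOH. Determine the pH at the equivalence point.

10.26

n(HClO) = 0.1798 x 0.02837 = 0.005101 mol; V(KOH) at equivalence = 0.005101/0.2327 = 0.02192 L.
At equivalence all the acid is converted to ClO-; total volume = 0.02837 + 0.02192 = 0.05029 L, so [ClO-] = 0.005101/0.05029 = 0.1014 M.
Kb = Kw/Ka = 1.0e-14 / 3.0 x 10^-8 = 3.33e-7.
[OH^-] = sqrt(Kb x [ClO-]) = sqrt(3.33e-7 x 0.1014) = 0.000184 M.
pOH = 3.74, so pH = 14.00 - 3.74 = 10.26.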